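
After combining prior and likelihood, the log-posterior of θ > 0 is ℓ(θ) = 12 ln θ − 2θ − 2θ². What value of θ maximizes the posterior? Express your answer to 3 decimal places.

θ̂_MAP = 1.500

ℓ'(θ) = 12/θ − 2 − 4θ. Setting this to zero and multiplying by θ: 4θ² + 2θ − 12 = 0.
θ = (−2 + √(2² + 4·4·12)) / (2·4) = (−2 + √196) / 8 = (−2 + 14)/8 = 3/2.
ℓ''(θ) = −12/θ² − 4 < 0, confirming a maximum.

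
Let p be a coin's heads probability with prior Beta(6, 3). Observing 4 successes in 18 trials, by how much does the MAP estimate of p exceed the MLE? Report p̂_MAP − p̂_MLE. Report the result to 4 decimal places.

Posterior is Beta(10, 17); MAP = (10−1)/(27−2) = 9/25 ≈ 0.36000.
MLE ignores the prior: p̂_MLE = k/n = 4/18 ≈ 0.22222.
Difference = 9/25 − 4/18 = 31/225 ≈ 0.1378.

MAP − MLE = 0.1378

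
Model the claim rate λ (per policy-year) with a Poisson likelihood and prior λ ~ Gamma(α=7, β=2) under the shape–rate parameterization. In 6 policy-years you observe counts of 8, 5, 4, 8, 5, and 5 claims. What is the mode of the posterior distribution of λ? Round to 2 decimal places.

λ̂_MAP = 5.13

Σxᵢ = 8+5+4+8+5+5 = 35, with n = 6.
Posterior ∝ λ^6e^(−2λ) · λ^35e^(−6λ) = λ^41e^(−8λ), i.e. Gamma(shape=42, rate=8).
The mode of a Gamma(a, b) with a ≥ 1 (shape–rate) is (a−1)/b = 41/8 ≈ 5.13.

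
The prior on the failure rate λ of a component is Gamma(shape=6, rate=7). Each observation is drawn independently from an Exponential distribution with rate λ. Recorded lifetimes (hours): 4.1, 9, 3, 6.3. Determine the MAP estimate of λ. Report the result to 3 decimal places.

λ̂_MAP = 0.306

The Exponential(rate=λ) likelihood is ∝ λ^n e^(−λΣtᵢ). Here n = 4 and Σtᵢ = 4.1 + 9 + 3 + 6.3 = 22.4.
Posterior ∝ λ^5e^(−7λ) · λ^4e^(−22.4λ) = λ^9e^(−29.4λ), i.e. Gamma(10, 29.4).
Mode = (a−1)/b = 9/29.4 ≈ 0.306.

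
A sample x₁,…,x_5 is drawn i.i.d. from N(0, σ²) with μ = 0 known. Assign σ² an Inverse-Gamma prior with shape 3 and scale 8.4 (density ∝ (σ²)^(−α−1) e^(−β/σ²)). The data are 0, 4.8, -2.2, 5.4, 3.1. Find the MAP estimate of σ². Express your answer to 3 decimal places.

Sum of squared deviations about the known mean: SS = (0−0)² + (4.8−0)² + (-2.2−0)² + (5.4−0)² + (3.1−0)² = 66.65.
The Normal likelihood contributes (σ²)^(−n/2) exp(−SS/(2σ²)), so the posterior is Inverse-Gamma(α + n/2, β + SS/2) = Inverse-Gamma(5.5, 41.725).
The mode of Inverse-Gamma(a, b) is b/(a+1) = 41.725/6.5 ≈ 6.419.

σ̂²_MAP = 6.419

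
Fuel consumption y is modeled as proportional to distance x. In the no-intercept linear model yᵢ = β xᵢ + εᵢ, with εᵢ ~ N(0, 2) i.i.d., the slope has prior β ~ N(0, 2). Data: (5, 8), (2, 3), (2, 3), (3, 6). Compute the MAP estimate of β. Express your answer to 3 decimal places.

log p(β | y) = −Σ(yᵢ − βxᵢ)²/(2·2) − β²/(2·2) + const.
Setting the derivative to zero: Σxᵢ(yᵢ − βxᵢ)/2 − β/2 = 0, so β = Σxᵢyᵢ / (Σxᵢ² + σ²/τ²).
Σxᵢyᵢ = 5·8 + 2·3 + 2·3 + 3·6 = 70; Σxᵢ² = 42; σ²/τ² = 1.
β̂_MAP = 70 / (42 + 1) = 70/43 ≈ 1.628.

β̂_MAP = 1.628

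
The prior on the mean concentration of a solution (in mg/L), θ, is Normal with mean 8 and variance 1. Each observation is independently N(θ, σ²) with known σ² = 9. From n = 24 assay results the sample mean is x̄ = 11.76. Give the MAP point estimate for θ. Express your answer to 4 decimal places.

n = 24, x̄ = 11.76.
For a Normal prior and Normal likelihood with known variance, the posterior is Normal; its mode equals its mean, the precision-weighted average.
Prior precision 1/σ₀² = 1/1 = 1; data precision n/σ² = 24/9 = 8/3.
θ̂ = (1·8 + (8/3)·11.76) / (1 + 8/3) = 39.36/(11/3) = 2952/275 ≈ 10.7345.

θ̂_MAP = 10.7345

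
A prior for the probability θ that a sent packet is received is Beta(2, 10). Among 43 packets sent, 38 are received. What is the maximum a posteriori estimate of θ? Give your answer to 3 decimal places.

θ̂_MAP = 0.736

Prior: Beta(2, 10).
Data: 38 successes in 43 trials. The binomial likelihood contributes θ^38(1−θ)^5, so the posterior is Beta(2+38, 10+5) = Beta(40, 15).
For Beta(a, b) with a, b > 1 the mode is (a−1)/(a+b−2) = 39/53 ≈ 0.736.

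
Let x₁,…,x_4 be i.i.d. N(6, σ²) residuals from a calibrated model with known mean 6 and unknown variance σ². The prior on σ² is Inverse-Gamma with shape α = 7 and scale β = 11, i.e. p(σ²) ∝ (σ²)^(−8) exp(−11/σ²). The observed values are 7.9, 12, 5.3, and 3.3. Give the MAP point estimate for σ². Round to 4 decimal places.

Sum of squared deviations about the known mean: SS = (7.9−6)² + (12−6)² + (5.3−6)² + (3.3−6)² = 47.39.
The Normal likelihood contributes (σ²)^(−n/2) exp(−SS/(2σ²)), so the posterior is Inverse-Gamma(α + n/2, β + SS/2) = Inverse-Gamma(9, 34.695).
The mode of Inverse-Gamma(a, b) is b/(a+1) = 34.695/10 ≈ 3.4695.

σ̂²_MAP = 3.4695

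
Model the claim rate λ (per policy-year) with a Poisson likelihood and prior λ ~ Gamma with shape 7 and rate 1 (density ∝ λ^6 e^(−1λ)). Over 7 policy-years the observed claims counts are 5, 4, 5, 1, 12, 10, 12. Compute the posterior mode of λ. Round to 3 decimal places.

λ̂_MAP = 6.875

Σxᵢ = 5+4+5+1+12+10+12 = 49, with n = 7.
Posterior ∝ λ^6e^(−1λ) · λ^49e^(−7λ) = λ^55e^(−8λ), i.e. Gamma(shape=56, rate=8).
The mode of a Gamma(a, b) with a ≥ 1 (shape–rate) is (a−1)/b = 55/8 ≈ 6.875.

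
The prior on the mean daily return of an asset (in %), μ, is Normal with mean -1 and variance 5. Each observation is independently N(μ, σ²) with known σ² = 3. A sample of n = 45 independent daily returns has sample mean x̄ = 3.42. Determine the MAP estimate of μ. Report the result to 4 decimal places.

μ̂_MAP = 3.3618

n = 45, x̄ = 3.42.
For a Normal prior and Normal likelihood with known variance, the posterior is Normal; its mode equals its mean, the precision-weighted average.
Prior precision 1/σ₀² = 1/5 = 0.2; data precision n/σ² = 45/3 = 15.
μ̂ = (0.2·(-1) + 15·3.42) / (0.2 + 15) = 51.1/15.2 = 511/152 ≈ 3.3618.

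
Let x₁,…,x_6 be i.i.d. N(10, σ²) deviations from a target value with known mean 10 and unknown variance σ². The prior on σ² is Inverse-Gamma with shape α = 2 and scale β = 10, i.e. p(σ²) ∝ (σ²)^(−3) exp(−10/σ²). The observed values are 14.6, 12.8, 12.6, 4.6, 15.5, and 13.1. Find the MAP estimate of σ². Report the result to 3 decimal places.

Sum of squared deviations about the known mean: SS = (14.6−10)² + (12.8−10)² + (12.6−10)² + (4.6−10)² + (15.5−10)² + (13.1−10)² = 104.78.
The Normal likelihood contributes (σ²)^(−n/2) exp(−SS/(2σ²)), so the posterior is Inverse-Gamma(α + n/2, β + SS/2) = Inverse-Gamma(5, 62.39).
The mode of Inverse-Gamma(a, b) is b/(a+1) = 62.39/6 ≈ 10.398.

σ̂²_MAP = 10.398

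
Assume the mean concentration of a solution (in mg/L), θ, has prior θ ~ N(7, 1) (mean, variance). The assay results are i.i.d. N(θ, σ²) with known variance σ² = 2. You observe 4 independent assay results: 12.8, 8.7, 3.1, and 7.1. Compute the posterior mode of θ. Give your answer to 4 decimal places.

θ̂_MAP = 7.6167

n = 4; x̄ = (12.8 + 8.7 + 3.1 + 7.1)/4 = 31.7/4 = 7.925.
For a Normal prior and Normal likelihood with known variance, the posterior is Normal; its mode equals its mean, the precision-weighted average.
Prior precision 1/σ₀² = 1/1 = 1; data precision n/σ² = 4/2 = 2.
θ̂ = (1·7 + 2·7.925) / (1 + 2) = 22.85/3 = 457/60 ≈ 7.6167.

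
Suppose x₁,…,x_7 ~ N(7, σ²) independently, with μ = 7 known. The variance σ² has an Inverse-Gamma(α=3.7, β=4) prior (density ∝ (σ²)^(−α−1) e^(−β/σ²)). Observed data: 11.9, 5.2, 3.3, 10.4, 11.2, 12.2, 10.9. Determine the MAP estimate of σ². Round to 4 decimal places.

σ̂²_MAP = 7.3409

Sum of squared deviations about the known mean: SS = (11.9−7)² + (5.2−7)² + (3.3−7)² + (10.4−7)² + (11.2−7)² + (12.2−7)² + (10.9−7)² = 112.39.
The Normal likelihood contributes (σ²)^(−n/2) exp(−SS/(2σ²)), so the posterior is Inverse-Gamma(α + n/2, β + SS/2) = Inverse-Gamma(7.2, 60.195).
The mode of Inverse-Gamma(a, b) is b/(a+1) = 60.195/8.2 ≈ 7.3409.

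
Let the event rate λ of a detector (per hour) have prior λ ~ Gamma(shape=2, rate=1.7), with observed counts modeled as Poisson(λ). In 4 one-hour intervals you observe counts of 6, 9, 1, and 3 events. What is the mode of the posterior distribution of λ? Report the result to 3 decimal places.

Σxᵢ = 6+9+1+3 = 19, with n = 4.
Posterior ∝ λe^(−1.7λ) · λ^19e^(−4λ) = λ^20e^(−5.7λ), i.e. Gamma(shape=21, rate=5.7).
The mode of a Gamma(a, b) with a ≥ 1 (shape–rate) is (a−1)/b = 20/5.7 ≈ 3.509.

λ̂_MAP = 3.509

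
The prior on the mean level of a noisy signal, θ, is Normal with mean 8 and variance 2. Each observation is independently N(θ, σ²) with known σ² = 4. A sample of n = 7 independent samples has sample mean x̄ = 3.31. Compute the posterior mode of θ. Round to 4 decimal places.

n = 7, x̄ = 3.31.
For a Normal prior and Normal likelihood with known variance, the posterior is Normal; its mode equals its mean, the precision-weighted average.
Prior precision 1/σ₀² = 1/2 = 0.5; data precision n/σ² = 7/4 = 1.75.
θ̂ = (0.5·8 + 1.75·3.31) / (0.5 + 1.75) = 9.7925/2.25 = 3917/900 ≈ 4.3522.

θ̂_MAP = 4.3522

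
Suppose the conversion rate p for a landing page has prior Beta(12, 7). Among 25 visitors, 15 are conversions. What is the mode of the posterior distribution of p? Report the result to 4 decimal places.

p̂_MAP = 0.6190

Prior: Beta(12, 7).
Data: 15 successes in 25 trials. The binomial likelihood contributes p^15(1−p)^10, so the posterior is Beta(12+15, 7+10) = Beta(27, 17).
For Beta(a, b) with a, b > 1 the mode is (a−1)/(a+b−2) = 26/42 ≈ 0.6190.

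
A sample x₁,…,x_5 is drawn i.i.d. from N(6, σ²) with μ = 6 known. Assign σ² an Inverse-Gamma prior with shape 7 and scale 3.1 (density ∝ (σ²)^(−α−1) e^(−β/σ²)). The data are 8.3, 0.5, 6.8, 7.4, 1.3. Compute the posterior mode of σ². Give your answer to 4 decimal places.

σ̂²_MAP = 3.1633

Sum of squared deviations about the known mean: SS = (8.3−6)² + (0.5−6)² + (6.8−6)² + (7.4−6)² + (1.3−6)² = 60.23.
The Normal likelihood contributes (σ²)^(−n/2) exp(−SS/(2σ²)), so the posterior is Inverse-Gamma(α + n/2, β + SS/2) = Inverse-Gamma(9.5, 33.215).
The mode of Inverse-Gamma(a, b) is b/(a+1) = 33.215/10.5 ≈ 3.1633.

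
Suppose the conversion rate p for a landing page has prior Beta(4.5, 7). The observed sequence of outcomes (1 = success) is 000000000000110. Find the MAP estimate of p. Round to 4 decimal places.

p̂_MAP = 0.2245

Prior: Beta(4.5, 7).
Data: 2 successes in 15 trials (from the sequence). The binomial likelihood contributes p^2(1−p)^13, so the posterior is Beta(4.5+2, 7+13) = Beta(6.5, 20).
For Beta(a, b) with a, b > 1 the mode is (a−1)/(a+b−2) = 5.5/24.5 ≈ 0.2245.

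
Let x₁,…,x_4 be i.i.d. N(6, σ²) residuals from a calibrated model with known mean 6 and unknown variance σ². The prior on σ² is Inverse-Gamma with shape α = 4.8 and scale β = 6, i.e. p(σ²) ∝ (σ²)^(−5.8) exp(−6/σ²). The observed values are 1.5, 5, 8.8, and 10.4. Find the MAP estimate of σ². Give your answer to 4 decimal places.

Sum of squared deviations about the known mean: SS = (1.5−6)² + (5−6)² + (8.8−6)² + (10.4−6)² = 48.45.
The Normal likelihood contributes (σ²)^(−n/2) exp(−SS/(2σ²)), so the posterior is Inverse-Gamma(α + n/2, β + SS/2) = Inverse-Gamma(6.8, 30.225).
The mode of Inverse-Gamma(a, b) is b/(a+1) = 30.225/7.8 ≈ 3.8750.

σ̂²_MAP = 3.8750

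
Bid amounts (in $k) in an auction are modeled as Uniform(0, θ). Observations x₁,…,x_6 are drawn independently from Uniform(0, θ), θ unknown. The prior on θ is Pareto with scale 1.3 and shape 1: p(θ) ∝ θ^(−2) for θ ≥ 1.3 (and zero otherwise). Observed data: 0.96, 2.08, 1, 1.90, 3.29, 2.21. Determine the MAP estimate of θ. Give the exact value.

The Uniform(0, θ) likelihood is θ^(−n) for θ ≥ max(xᵢ), zero otherwise. Here max(xᵢ) = 3.29.
Posterior ∝ θ^(−2) · θ^(−6) = θ^(−8) on θ ≥ max(1.3, 3.29) = 3.29.
This density is strictly decreasing in θ, so the posterior mode lies at the lower boundary of the support.

θ̂_MAP = 3.29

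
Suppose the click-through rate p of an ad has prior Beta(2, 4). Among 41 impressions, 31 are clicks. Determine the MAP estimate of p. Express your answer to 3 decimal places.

Prior: Beta(2, 4).
Data: 31 successes in 41 trials. The binomial likelihood contributes p^31(1−p)^10, so the posterior is Beta(2+31, 4+10) = Beta(33, 14).
For Beta(a, b) with a, b > 1 the mode is (a−1)/(a+b−2) = 32/45 ≈ 0.711.

p̂_MAP = 0.711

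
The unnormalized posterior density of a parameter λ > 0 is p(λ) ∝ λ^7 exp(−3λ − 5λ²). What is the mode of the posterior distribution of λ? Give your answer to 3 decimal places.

λ̂_MAP = 0.700

ℓ'(λ) = 7/λ − 3 − 10λ. Setting this to zero and multiplying by λ: 10λ² + 3λ − 7 = 0.
λ = (−3 + √(3² + 4·10·7)) / (2·10) = (−3 + √289) / 20 = (−3 + 17)/20 = 7/10.
ℓ''(λ) = −7/λ² − 10 < 0, confirming a maximum.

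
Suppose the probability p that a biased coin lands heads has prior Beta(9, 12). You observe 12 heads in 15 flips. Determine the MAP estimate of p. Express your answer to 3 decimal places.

Prior: Beta(9, 12).
Data: 12 successes in 15 trials. The binomial likelihood contributes p^12(1−p)^3, so the posterior is Beta(9+12, 12+3) = Beta(21, 15).
For Beta(a, b) with a, b > 1 the mode is (a−1)/(a+b−2) = 20/34 ≈ 0.588.

p̂_MAP = 0.588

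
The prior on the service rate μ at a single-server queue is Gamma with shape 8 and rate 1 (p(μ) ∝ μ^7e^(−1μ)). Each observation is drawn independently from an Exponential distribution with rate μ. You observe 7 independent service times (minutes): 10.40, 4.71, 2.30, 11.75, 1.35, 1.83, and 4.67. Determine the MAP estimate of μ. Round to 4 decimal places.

The Exponential(rate=μ) likelihood is ∝ μ^n e^(−μΣtᵢ). Here n = 7 and Σtᵢ = 10.40 + 4.71 + 2.30 + 11.75 + 1.35 + 1.83 + 4.67 = 37.01.
Posterior ∝ μ^7e^(−1μ) · μ^7e^(−37.01μ) = μ^14e^(−38.01μ), i.e. Gamma(15, 38.01).
Mode = (a−1)/b = 14/38.01 ≈ 0.3683.

μ̂_MAP = 0.3683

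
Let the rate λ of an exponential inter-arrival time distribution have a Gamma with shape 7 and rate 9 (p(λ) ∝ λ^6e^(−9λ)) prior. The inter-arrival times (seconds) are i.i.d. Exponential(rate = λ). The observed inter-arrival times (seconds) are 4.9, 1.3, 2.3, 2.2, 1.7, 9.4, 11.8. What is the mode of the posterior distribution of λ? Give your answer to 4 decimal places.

The Exponential(rate=λ) likelihood is ∝ λ^n e^(−λΣtᵢ). Here n = 7 and Σtᵢ = 4.9 + 1.3 + 2.3 + 2.2 + 1.7 + 9.4 + 11.8 = 33.6.
Posterior ∝ λ^6e^(−9λ) · λ^7e^(−33.6λ) = λ^13e^(−42.6λ), i.e. Gamma(14, 42.6).
Mode = (a−1)/b = 13/42.6 ≈ 0.3052.

λ̂_MAP = 0.3052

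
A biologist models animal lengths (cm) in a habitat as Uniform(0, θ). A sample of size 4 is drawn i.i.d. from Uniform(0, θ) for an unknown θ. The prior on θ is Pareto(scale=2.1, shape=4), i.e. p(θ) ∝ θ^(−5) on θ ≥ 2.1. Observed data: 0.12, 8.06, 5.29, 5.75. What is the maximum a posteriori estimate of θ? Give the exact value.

θ̂_MAP = 8.06

The Uniform(0, θ) likelihood is θ^(−n) for θ ≥ max(xᵢ), zero otherwise. Here max(xᵢ) = 8.06.
Posterior ∝ θ^(−5) · θ^(−4) = θ^(−9) on θ ≥ max(2.1, 8.06) = 8.06.
This density is strictly decreasing in θ, so the posterior mode lies at the lower boundary of the support.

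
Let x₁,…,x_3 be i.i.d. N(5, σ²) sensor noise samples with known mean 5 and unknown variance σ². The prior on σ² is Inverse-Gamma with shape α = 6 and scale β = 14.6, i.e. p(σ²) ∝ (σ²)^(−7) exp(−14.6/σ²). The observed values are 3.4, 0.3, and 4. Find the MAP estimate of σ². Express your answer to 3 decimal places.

σ̂²_MAP = 3.226

Sum of squared deviations about the known mean: SS = (3.4−5)² + (0.3−5)² + (4−5)² = 25.65.
The Normal likelihood contributes (σ²)^(−n/2) exp(−SS/(2σ²)), so the posterior is Inverse-Gamma(α + n/2, β + SS/2) = Inverse-Gamma(7.5, 27.425).
The mode of Inverse-Gamma(a, b) is b/(a+1) = 27.425/8.5 ≈ 3.226.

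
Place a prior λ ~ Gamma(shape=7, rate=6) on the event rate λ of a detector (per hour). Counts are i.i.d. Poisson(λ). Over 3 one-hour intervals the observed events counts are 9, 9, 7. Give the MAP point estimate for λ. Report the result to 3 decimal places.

λ̂_MAP = 3.444

Σxᵢ = 9+9+7 = 25, with n = 3.
Posterior ∝ λ^6e^(−6λ) · λ^25e^(−3λ) = λ^31e^(−9λ), i.e. Gamma(shape=32, rate=9).
The mode of a Gamma(a, b) with a ≥ 1 (shape–rate) is (a−1)/b = 31/9 ≈ 3.444.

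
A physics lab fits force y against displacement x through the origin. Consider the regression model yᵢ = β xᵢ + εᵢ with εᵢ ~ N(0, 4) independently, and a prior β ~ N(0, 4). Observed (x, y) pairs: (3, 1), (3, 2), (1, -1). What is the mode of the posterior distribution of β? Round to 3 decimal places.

log p(β | y) = −Σ(yᵢ − βxᵢ)²/(2·4) − β²/(2·4) + const.
Setting the derivative to zero: Σxᵢ(yᵢ − βxᵢ)/4 − β/4 = 0, so β = Σxᵢyᵢ / (Σxᵢ² + σ²/τ²).
Σxᵢyᵢ = 3·1 + 3·2 + 1·(-1) = 8; Σxᵢ² = 19; σ²/τ² = 1.
β̂_MAP = 8 / (19 + 1) = 8/20 ≈ 0.400.

β̂_MAP = 0.400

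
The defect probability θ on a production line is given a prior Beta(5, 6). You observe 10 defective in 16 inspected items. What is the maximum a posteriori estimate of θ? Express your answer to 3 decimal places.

θ̂_MAP = 0.560

Prior: Beta(5, 6).
Data: 10 successes in 16 trials. The binomial likelihood contributes θ^10(1−θ)^6, so the posterior is Beta(5+10, 6+6) = Beta(15, 12).
For Beta(a, b) with a, b > 1 the mode is (a−1)/(a+b−2) = 14/25 ≈ 0.560.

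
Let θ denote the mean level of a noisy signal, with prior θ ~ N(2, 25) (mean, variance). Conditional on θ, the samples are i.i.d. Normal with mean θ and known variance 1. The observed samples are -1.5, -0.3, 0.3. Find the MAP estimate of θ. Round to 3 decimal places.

n = 3; x̄ = ((-1.5) + (-0.3) + 0.3)/3 = -1.5/3 = -0.5.
For a Normal prior and Normal likelihood with known variance, the posterior is Normal; its mode equals its mean, the precision-weighted average.
Prior precision 1/σ₀² = 1/25 = 0.04; data precision n/σ² = 3/1 = 3.
θ̂ = (0.04·2 + 3·(-0.5)) / (0.04 + 3) = (-1.42)/3.04 = -71/152 ≈ -0.467.

θ̂_MAP = -0.467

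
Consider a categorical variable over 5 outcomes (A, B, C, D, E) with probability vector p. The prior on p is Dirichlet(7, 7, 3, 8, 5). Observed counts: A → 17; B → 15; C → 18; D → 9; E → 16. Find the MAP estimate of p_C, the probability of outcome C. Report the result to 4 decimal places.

The posterior is Dirichlet(αᵢ + nᵢ) = Dirichlet(24, 22, 21, 17, 21).
For a Dirichlet(a₁,…,a_K) with all aᵢ > 1, the mode has j-th component (aⱼ − 1)/(Σaᵢ − K).
Here Σaᵢ = 105 and K = 5, so p_C = (21 − 1)/(105 − 5) = 20/100 ≈ 0.2000.

MAP estimate of p_C = 0.2000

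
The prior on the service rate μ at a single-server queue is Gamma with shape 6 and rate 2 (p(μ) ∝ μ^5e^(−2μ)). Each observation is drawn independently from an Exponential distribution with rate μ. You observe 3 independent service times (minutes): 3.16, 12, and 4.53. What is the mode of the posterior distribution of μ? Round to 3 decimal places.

The Exponential(rate=μ) likelihood is ∝ μ^n e^(−μΣtᵢ). Here n = 3 and Σtᵢ = 3.16 + 12 + 4.53 = 19.69.
Posterior ∝ μ^5e^(−2μ) · μ^3e^(−19.69μ) = μ^8e^(−21.69μ), i.e. Gamma(9, 21.69).
Mode = (a−1)/b = 8/21.69 ≈ 0.369.

μ̂_MAP = 0.369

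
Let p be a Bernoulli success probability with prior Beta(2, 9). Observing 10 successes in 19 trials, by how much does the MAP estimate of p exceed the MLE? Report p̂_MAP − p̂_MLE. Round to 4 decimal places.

Posterior is Beta(12, 18); MAP = (12−1)/(30−2) = 11/28 ≈ 0.39286.
MLE ignores the prior: p̂_MLE = k/n = 10/19 ≈ 0.52632.
Difference = 11/28 − 10/19 = -71/532 ≈ -0.1335.

MAP − MLE = -0.1335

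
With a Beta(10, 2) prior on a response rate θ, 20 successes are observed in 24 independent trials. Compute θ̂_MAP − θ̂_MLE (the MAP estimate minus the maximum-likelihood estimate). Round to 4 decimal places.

MAP − MLE = 0.0196

Posterior is Beta(30, 6); MAP = (30−1)/(36−2) = 29/34 ≈ 0.85294.
MLE ignores the prior: θ̂_MLE = k/n = 20/24 ≈ 0.83333.
Difference = 29/34 − 20/24 = 1/51 ≈ 0.0196.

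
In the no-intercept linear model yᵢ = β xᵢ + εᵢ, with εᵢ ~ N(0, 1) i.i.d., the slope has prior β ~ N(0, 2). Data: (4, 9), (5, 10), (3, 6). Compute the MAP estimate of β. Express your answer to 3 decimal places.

log p(β | y) = −Σ(yᵢ − βxᵢ)²/(2·1) − β²/(2·2) + const.
Setting the derivative to zero: Σxᵢ(yᵢ − βxᵢ)/1 − β/2 = 0, so β = Σxᵢyᵢ / (Σxᵢ² + σ²/τ²).
Σxᵢyᵢ = 4·9 + 5·10 + 3·6 = 104; Σxᵢ² = 50; σ²/τ² = 0.5.
β̂_MAP = 104 / (50 + 0.5) = 104/50.5 ≈ 2.059.

β̂_MAP = 2.059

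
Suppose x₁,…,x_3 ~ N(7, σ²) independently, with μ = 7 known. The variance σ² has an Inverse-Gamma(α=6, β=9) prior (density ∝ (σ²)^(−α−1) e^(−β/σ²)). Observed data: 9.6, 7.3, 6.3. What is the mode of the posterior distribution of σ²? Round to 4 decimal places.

σ̂²_MAP = 1.4906

Sum of squared deviations about the known mean: SS = (9.6−7)² + (7.3−7)² + (6.3−7)² = 7.34.
The Normal likelihood contributes (σ²)^(−n/2) exp(−SS/(2σ²)), so the posterior is Inverse-Gamma(α + n/2, β + SS/2) = Inverse-Gamma(7.5, 12.67).
The mode of Inverse-Gamma(a, b) is b/(a+1) = 12.67/8.5 ≈ 1.4906.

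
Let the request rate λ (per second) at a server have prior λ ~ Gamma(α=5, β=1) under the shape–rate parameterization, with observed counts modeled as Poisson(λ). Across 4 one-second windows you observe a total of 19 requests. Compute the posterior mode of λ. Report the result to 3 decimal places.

λ̂_MAP = 4.600

Σxᵢ = 19, n = 4.
Posterior ∝ λ^4e^(−1λ) · λ^19e^(−4λ) = λ^23e^(−5λ), i.e. Gamma(shape=24, rate=5).
The mode of a Gamma(a, b) with a ≥ 1 (shape–rate) is (a−1)/b = 23/5 ≈ 4.600.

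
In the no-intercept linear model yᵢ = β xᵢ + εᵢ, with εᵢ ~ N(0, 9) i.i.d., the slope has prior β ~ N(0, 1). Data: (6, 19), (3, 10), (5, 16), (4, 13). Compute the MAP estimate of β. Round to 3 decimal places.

β̂_MAP = 2.905

log p(β | y) = −Σ(yᵢ − βxᵢ)²/(2·9) − β²/(2·1) + const.
Setting the derivative to zero: Σxᵢ(yᵢ − βxᵢ)/9 − β/1 = 0, so β = Σxᵢyᵢ / (Σxᵢ² + σ²/τ²).
Σxᵢyᵢ = 6·19 + 3·10 + 5·16 + 4·13 = 276; Σxᵢ² = 86; σ²/τ² = 9.
β̂_MAP = 276 / (86 + 9) = 276/95 ≈ 2.905.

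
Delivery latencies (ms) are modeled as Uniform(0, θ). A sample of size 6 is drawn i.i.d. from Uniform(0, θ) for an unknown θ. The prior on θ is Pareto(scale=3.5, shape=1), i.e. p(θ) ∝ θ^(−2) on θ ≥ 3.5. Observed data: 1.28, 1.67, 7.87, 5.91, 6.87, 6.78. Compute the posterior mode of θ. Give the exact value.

The Uniform(0, θ) likelihood is θ^(−n) for θ ≥ max(xᵢ), zero otherwise. Here max(xᵢ) = 7.87.
Posterior ∝ θ^(−2) · θ^(−6) = θ^(−8) on θ ≥ max(3.5, 7.87) = 7.87.
This density is strictly decreasing in θ, so the posterior mode lies at the lower boundary of the support.

θ̂_MAP = 7.87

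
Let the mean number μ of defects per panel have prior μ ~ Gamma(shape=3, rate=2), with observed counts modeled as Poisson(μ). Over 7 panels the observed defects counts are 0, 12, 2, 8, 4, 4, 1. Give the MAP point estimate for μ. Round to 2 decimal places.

Σxᵢ = 0+12+2+8+4+4+1 = 31, with n = 7.
Posterior ∝ μ^2e^(−2μ) · μ^31e^(−7μ) = μ^33e^(−9μ), i.e. Gamma(shape=34, rate=9).
The mode of a Gamma(a, b) with a ≥ 1 (shape–rate) is (a−1)/b = 33/9 ≈ 3.67.

μ̂_MAP = 3.67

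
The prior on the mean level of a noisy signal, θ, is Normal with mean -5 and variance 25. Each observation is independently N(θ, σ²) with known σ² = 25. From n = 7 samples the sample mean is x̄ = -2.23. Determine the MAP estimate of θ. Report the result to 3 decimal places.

n = 7, x̄ = -2.23.
For a Normal prior and Normal likelihood with known variance, the posterior is Normal; its mode equals its mean, the precision-weighted average.
Prior precision 1/σ₀² = 1/25 = 0.04; data precision n/σ² = 7/25 = 0.28.
θ̂ = (0.04·(-5) + 0.28·(-2.23)) / (0.04 + 0.28) = (-0.8244)/0.32 = -2.57625 ≈ -2.576.

θ̂_MAP = -2.576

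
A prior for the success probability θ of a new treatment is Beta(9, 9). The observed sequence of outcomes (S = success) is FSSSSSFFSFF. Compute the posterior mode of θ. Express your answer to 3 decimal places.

θ̂_MAP = 0.519

Prior: Beta(9, 9).
Data: 6 successes in 11 trials (from the sequence). The binomial likelihood contributes θ^6(1−θ)^5, so the posterior is Beta(9+6, 9+5) = Beta(15, 14).
For Beta(a, b) with a, b > 1 the mode is (a−1)/(a+b−2) = 14/27 ≈ 0.519.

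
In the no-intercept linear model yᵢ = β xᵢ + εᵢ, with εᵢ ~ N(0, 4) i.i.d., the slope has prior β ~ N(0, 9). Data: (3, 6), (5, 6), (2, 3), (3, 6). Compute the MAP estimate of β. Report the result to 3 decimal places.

β̂_MAP = 1.518

log p(β | y) = −Σ(yᵢ − βxᵢ)²/(2·4) − β²/(2·9) + const.
Setting the derivative to zero: Σxᵢ(yᵢ − βxᵢ)/4 − β/9 = 0, so β = Σxᵢyᵢ / (Σxᵢ² + σ²/τ²).
Σxᵢyᵢ = 3·6 + 5·6 + 2·3 + 3·6 = 72; Σxᵢ² = 47; σ²/τ² = 4/9.
β̂_MAP = 72 / (47 + 4/9) = 72/(427/9) = 648/427 ≈ 1.518.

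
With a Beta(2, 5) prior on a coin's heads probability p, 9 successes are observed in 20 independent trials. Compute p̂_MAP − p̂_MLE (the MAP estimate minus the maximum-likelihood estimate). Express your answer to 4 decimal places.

Posterior is Beta(11, 16); MAP = (11−1)/(27−2) = 10/25 ≈ 0.40000.
MLE ignores the prior: p̂_MLE = k/n = 9/20 ≈ 0.45000.
Difference = 10/25 − 9/20 = -1/20 ≈ -0.0500.

MAP − MLE = -0.0500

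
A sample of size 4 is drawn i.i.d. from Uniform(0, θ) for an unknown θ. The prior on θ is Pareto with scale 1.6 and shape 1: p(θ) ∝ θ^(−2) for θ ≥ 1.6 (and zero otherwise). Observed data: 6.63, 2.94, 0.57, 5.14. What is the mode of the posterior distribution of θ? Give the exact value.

θ̂_MAP = 6.63

The Uniform(0, θ) likelihood is θ^(−n) for θ ≥ max(xᵢ), zero otherwise. Here max(xᵢ) = 6.63.
Posterior ∝ θ^(−2) · θ^(−4) = θ^(−6) on θ ≥ max(1.6, 6.63) = 6.63.
This density is strictly decreasing in θ, so the posterior mode lies at the lower boundary of the support.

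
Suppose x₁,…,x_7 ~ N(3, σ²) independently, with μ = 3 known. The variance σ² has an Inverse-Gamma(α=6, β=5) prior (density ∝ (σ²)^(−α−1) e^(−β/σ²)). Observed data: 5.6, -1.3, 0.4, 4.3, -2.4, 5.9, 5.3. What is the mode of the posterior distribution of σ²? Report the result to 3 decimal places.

σ̂²_MAP = 4.122

Sum of squared deviations about the known mean: SS = (5.6−3)² + (-1.3−3)² + (0.4−3)² + (4.3−3)² + (-2.4−3)² + (5.9−3)² + (5.3−3)² = 76.56.
The Normal likelihood contributes (σ²)^(−n/2) exp(−SS/(2σ²)), so the posterior is Inverse-Gamma(α + n/2, β + SS/2) = Inverse-Gamma(9.5, 43.28).
The mode of Inverse-Gamma(a, b) is b/(a+1) = 43.28/10.5 ≈ 4.122.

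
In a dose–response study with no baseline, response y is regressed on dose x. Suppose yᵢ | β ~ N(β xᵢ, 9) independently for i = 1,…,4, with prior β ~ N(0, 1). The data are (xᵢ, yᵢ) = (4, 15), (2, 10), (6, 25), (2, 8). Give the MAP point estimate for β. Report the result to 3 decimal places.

β̂_MAP = 3.565

log p(β | y) = −Σ(yᵢ − βxᵢ)²/(2·9) − β²/(2·1) + const.
Setting the derivative to zero: Σxᵢ(yᵢ − βxᵢ)/9 − β/1 = 0, so β = Σxᵢyᵢ / (Σxᵢ² + σ²/τ²).
Σxᵢyᵢ = 4·15 + 2·10 + 6·25 + 2·8 = 246; Σxᵢ² = 60; σ²/τ² = 9.
β̂_MAP = 246 / (60 + 9) = 246/69 ≈ 3.565.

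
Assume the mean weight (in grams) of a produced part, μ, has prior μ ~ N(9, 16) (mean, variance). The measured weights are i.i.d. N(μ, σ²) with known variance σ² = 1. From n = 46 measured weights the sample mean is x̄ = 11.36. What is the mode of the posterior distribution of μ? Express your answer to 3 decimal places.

μ̂_MAP = 11.357

n = 46, x̄ = 11.36.
For a Normal prior and Normal likelihood with known variance, the posterior is Normal; its mode equals its mean, the precision-weighted average.
Prior precision 1/σ₀² = 1/16 = 0.0625; data precision n/σ² = 46/1 = 46.
μ̂ = (0.0625·9 + 46·11.36) / (0.0625 + 46) = 523.1225/46.0625 = 209249/18425 ≈ 11.357.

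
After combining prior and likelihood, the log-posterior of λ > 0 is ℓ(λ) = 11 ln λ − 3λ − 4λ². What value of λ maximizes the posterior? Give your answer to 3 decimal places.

ℓ'(λ) = 11/λ − 3 − 8λ. Setting this to zero and multiplying by λ: 8λ² + 3λ − 11 = 0.
λ = (−3 + √(3² + 4·8·11)) / (2·8) = (−3 + √361) / 16 = (−3 + 19)/16 = 1.
ℓ''(λ) = −11/λ² − 8 < 0, confirming a maximum.

λ̂_MAP = 1.000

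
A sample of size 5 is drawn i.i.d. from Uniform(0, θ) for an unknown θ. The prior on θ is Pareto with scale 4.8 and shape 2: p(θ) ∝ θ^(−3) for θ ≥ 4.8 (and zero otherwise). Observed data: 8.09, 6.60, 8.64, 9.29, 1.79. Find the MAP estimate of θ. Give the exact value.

The Uniform(0, θ) likelihood is θ^(−n) for θ ≥ max(xᵢ), zero otherwise. Here max(xᵢ) = 9.29.
Posterior ∝ θ^(−3) · θ^(−5) = θ^(−8) on θ ≥ max(4.8, 9.29) = 9.29.
This density is strictly decreasing in θ, so the posterior mode lies at the lower boundary of the support.

θ̂_MAP = 9.29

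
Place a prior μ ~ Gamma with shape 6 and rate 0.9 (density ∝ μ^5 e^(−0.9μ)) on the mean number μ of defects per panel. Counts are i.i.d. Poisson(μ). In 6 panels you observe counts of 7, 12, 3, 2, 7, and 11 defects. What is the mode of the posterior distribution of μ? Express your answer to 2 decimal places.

μ̂_MAP = 6.81

Σxᵢ = 7+12+3+2+7+11 = 42, with n = 6.
Posterior ∝ μ^5e^(−0.9μ) · μ^42e^(−6μ) = μ^47e^(−6.9μ), i.e. Gamma(shape=48, rate=6.9).
The mode of a Gamma(a, b) with a ≥ 1 (shape–rate) is (a−1)/b = 47/6.9 ≈ 6.81.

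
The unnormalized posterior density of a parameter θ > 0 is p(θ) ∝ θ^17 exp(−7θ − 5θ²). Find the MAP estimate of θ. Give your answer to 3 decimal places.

ℓ'(θ) = 17/θ − 7 − 10θ. Setting this to zero and multiplying by θ: 10θ² + 7θ − 17 = 0.
θ = (−7 + √(7² + 4·10·17)) / (2·10) = (−7 + √729) / 20 = (−7 + 27)/20 = 1.
ℓ''(θ) = −17/θ² − 10 < 0, confirming a maximum.

θ̂_MAP = 1.000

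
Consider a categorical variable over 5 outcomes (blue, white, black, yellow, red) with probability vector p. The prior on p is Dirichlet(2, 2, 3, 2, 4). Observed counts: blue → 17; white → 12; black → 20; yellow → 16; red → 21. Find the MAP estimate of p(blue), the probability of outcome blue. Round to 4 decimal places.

MAP estimate of p(blue) = 0.1915

The posterior is Dirichlet(αᵢ + nᵢ) = Dirichlet(19, 14, 23, 18, 25).
For a Dirichlet(a₁,…,a_K) with all aᵢ > 1, the mode has j-th component (aⱼ − 1)/(Σaᵢ − K).
Here Σaᵢ = 99 and K = 5, so p(blue) = (19 − 1)/(99 − 5) = 18/94 ≈ 0.1915.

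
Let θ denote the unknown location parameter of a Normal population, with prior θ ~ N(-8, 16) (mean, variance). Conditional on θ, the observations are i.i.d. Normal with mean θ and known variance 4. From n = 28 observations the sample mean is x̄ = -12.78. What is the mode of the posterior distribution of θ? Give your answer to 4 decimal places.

θ̂_MAP = -12.7377

n = 28, x̄ = -12.78.
For a Normal prior and Normal likelihood with known variance, the posterior is Normal; its mode equals its mean, the precision-weighted average.
Prior precision 1/σ₀² = 1/16 = 0.0625; data precision n/σ² = 28/4 = 7.
θ̂ = (0.0625·(-8) + 7·(-12.78)) / (0.0625 + 7) = (-89.96)/7.0625 = -35984/2825 ≈ -12.7377.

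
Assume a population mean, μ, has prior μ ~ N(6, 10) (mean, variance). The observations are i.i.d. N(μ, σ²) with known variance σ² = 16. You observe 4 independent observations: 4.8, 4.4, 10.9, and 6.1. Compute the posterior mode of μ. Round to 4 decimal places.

μ̂_MAP = 6.3929

n = 4; x̄ = (4.8 + 4.4 + 10.9 + 6.1)/4 = 26.2/4 = 6.55.
For a Normal prior and Normal likelihood with known variance, the posterior is Normal; its mode equals its mean, the precision-weighted average.
Prior precision 1/σ₀² = 1/10 = 0.1; data precision n/σ² = 4/16 = 0.25.
μ̂ = (0.1·6 + 0.25·6.55) / (0.1 + 0.25) = 2.2375/0.35 = 179/28 ≈ 6.3929.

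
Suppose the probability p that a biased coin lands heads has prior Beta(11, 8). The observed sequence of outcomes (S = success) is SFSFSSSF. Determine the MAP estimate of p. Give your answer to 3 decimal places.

p̂_MAP = 0.600

Prior: Beta(11, 8).
Data: 5 successes in 8 trials (from the sequence). The binomial likelihood contributes p^5(1−p)^3, so the posterior is Beta(11+5, 8+3) = Beta(16, 11).
For Beta(a, b) with a, b > 1 the mode is (a−1)/(a+b−2) = 15/25 ≈ 0.600.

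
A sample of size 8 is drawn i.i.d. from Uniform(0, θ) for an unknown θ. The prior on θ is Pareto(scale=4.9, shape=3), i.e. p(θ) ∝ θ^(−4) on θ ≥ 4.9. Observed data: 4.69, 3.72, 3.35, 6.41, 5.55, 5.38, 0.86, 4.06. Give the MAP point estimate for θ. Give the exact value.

The Uniform(0, θ) likelihood is θ^(−n) for θ ≥ max(xᵢ), zero otherwise. Here max(xᵢ) = 6.41.
Posterior ∝ θ^(−4) · θ^(−8) = θ^(−12) on θ ≥ max(4.9, 6.41) = 6.41.
This density is strictly decreasing in θ, so the posterior mode lies at the lower boundary of the support.

θ̂_MAP = 6.41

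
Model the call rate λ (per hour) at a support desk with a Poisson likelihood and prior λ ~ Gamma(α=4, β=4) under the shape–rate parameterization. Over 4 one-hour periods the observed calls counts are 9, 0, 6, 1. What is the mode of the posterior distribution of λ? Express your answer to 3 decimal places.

λ̂_MAP = 2.375

Σxᵢ = 9+0+6+1 = 16, with n = 4.
Posterior ∝ λ^3e^(−4λ) · λ^16e^(−4λ) = λ^19e^(−8λ), i.e. Gamma(shape=20, rate=8).
The mode of a Gamma(a, b) with a ≥ 1 (shape–rate) is (a−1)/b = 19/8 ≈ 2.375.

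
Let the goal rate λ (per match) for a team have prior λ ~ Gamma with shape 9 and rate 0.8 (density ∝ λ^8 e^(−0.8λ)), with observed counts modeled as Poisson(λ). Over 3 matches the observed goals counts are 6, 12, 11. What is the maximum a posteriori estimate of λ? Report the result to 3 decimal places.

Σxᵢ = 6+12+11 = 29, with n = 3.
Posterior ∝ λ^8e^(−0.8λ) · λ^29e^(−3λ) = λ^37e^(−3.8λ), i.e. Gamma(shape=38, rate=3.8).
The mode of a Gamma(a, b) with a ≥ 1 (shape–rate) is (a−1)/b = 37/3.8 ≈ 9.737.

λ̂_MAP = 9.737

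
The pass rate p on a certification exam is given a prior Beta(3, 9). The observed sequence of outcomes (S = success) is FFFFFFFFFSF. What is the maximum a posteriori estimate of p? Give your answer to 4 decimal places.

Prior: Beta(3, 9).
Data: 1 success in 11 trials (from the sequence). The binomial likelihood contributes p(1−p)^10, so the posterior is Beta(3+1, 9+10) = Beta(4, 19).
For Beta(a, b) with a, b > 1 the mode is (a−1)/(a+b−2) = 3/21 ≈ 0.1429.

p̂_MAP = 0.1429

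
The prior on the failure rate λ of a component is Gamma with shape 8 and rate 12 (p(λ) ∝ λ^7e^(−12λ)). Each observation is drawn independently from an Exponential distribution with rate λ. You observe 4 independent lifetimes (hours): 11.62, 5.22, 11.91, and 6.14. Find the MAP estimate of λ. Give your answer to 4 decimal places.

The Exponential(rate=λ) likelihood is ∝ λ^n e^(−λΣtᵢ). Here n = 4 and Σtᵢ = 11.62 + 5.22 + 11.91 + 6.14 = 34.89.
Posterior ∝ λ^7e^(−12λ) · λ^4e^(−34.89λ) = λ^11e^(−46.89λ), i.e. Gamma(12, 46.89).
Mode = (a−1)/b = 11/46.89 ≈ 0.2346.

λ̂_MAP = 0.2346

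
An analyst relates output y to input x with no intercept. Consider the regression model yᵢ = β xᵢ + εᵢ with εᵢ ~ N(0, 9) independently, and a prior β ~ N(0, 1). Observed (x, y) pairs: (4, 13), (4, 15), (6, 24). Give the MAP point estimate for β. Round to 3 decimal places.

log p(β | y) = −Σ(yᵢ − βxᵢ)²/(2·9) − β²/(2·1) + const.
Setting the derivative to zero: Σxᵢ(yᵢ − βxᵢ)/9 − β/1 = 0, so β = Σxᵢyᵢ / (Σxᵢ² + σ²/τ²).
Σxᵢyᵢ = 4·13 + 4·15 + 6·24 = 256; Σxᵢ² = 68; σ²/τ² = 9.
β̂_MAP = 256 / (68 + 9) = 256/77 ≈ 3.325.

β̂_MAP = 3.325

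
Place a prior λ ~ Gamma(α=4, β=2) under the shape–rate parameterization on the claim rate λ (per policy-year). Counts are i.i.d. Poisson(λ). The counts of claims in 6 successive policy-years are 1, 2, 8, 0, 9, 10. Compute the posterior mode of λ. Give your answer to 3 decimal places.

λ̂_MAP = 4.125

Σxᵢ = 1+2+8+0+9+10 = 30, with n = 6.
Posterior ∝ λ^3e^(−2λ) · λ^30e^(−6λ) = λ^33e^(−8λ), i.e. Gamma(shape=34, rate=8).
The mode of a Gamma(a, b) with a ≥ 1 (shape–rate) is (a−1)/b = 33/8 ≈ 4.125.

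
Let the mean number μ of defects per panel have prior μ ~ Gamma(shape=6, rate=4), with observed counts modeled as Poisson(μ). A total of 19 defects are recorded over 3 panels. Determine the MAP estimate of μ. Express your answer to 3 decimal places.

μ̂_MAP = 3.429

Σxᵢ = 19, n = 3.
Posterior ∝ μ^5e^(−4μ) · μ^19e^(−3μ) = μ^24e^(−7μ), i.e. Gamma(shape=25, rate=7).
The mode of a Gamma(a, b) with a ≥ 1 (shape–rate) is (a−1)/b = 24/7 ≈ 3.429.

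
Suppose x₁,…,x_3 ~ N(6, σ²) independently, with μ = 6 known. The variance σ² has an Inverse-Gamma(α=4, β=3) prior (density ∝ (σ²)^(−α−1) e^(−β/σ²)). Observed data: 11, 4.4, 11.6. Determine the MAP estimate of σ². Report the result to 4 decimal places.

Sum of squared deviations about the known mean: SS = (11−6)² + (4.4−6)² + (11.6−6)² = 58.92.
The Normal likelihood contributes (σ²)^(−n/2) exp(−SS/(2σ²)), so the posterior is Inverse-Gamma(α + n/2, β + SS/2) = Inverse-Gamma(5.5, 32.46).
The mode of Inverse-Gamma(a, b) is b/(a+1) = 32.46/6.5 ≈ 4.9938.

σ̂²_MAP = 4.9938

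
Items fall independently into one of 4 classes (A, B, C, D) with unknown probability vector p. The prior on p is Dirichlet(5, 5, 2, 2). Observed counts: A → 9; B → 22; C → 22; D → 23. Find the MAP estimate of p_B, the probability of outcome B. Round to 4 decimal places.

MAP estimate of p_B = 0.3023

The posterior is Dirichlet(αᵢ + nᵢ) = Dirichlet(14, 27, 24, 25).
For a Dirichlet(a₁,…,a_K) with all aᵢ > 1, the mode has j-th component (aⱼ − 1)/(Σaᵢ − K).
Here Σaᵢ = 90 and K = 4, so p_B = (27 − 1)/(90 − 4) = 26/86 ≈ 0.3023.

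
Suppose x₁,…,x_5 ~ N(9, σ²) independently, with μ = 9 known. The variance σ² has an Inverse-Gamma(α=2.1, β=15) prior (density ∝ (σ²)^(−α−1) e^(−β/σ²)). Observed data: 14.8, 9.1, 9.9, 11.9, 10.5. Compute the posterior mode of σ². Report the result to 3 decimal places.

σ̂²_MAP = 6.707

Sum of squared deviations about the known mean: SS = (14.8−9)² + (9.1−9)² + (9.9−9)² + (11.9−9)² + (10.5−9)² = 45.12.
The Normal likelihood contributes (σ²)^(−n/2) exp(−SS/(2σ²)), so the posterior is Inverse-Gamma(α + n/2, β + SS/2) = Inverse-Gamma(4.6, 37.56).
The mode of Inverse-Gamma(a, b) is b/(a+1) = 37.56/5.6 ≈ 6.707.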